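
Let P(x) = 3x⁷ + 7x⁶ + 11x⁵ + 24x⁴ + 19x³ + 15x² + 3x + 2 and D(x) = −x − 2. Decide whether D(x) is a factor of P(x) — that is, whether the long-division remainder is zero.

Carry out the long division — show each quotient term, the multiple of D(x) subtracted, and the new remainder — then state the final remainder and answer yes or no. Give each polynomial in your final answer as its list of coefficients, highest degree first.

Step 1: lead(3x⁷ + 7x⁶ + 11x⁵ + 24x⁴ + 19x³ + 15x² + 3x + 2) ÷ lead(D) = 3x⁷ ÷ −x = −3x⁶. Subtract (−3x⁶)·D = 3x⁷ + 6x⁶. Remainder: x⁶ + 11x⁵ + 24x⁴ + 19x³ + 15x² + 3x + 2.
Step 2: lead(x⁶ + 11x⁵ + 24x⁴ + 19x³ + 15x² + 3x + 2) ÷ lead(D) = x⁶ ÷ −x = −x⁵. Subtract (−x⁵)·D = x⁶ + 2x⁵. Remainder: 9x⁵ + 24x⁴ + 19x³ + 15x² + 3x + 2.
Step 3: lead(9x⁵ + 24x⁴ + 19x³ + 15x² + 3x + 2) ÷ lead(D) = 9x⁵ ÷ −x = −9x⁴. Subtract (−9x⁴)·D = 9x⁵ + 18x⁴. Remainder: 6x⁴ + 19x³ + 15x² + 3x + 2.
Step 4: lead(6x⁴ + 19x³ + 15x² + 3x + 2) ÷ lead(D) = 6x⁴ ÷ −x = −6x³. Subtract (−6x³)·D = 6x⁴ + 12x³. Remainder: 7x³ + 15x² + 3x + 2.
Step 5: lead(7x³ + 15x² + 3x + 2) ÷ lead(D) = 7x³ ÷ −x = −7x². Subtract (−7x²)·D = 7x³ + 14x². Remainder: x² + 3x + 2.
Step 6: lead(x² + 3x + 2) ÷ lead(D) = x² ÷ −x = −x. Subtract (−x)·D = x² + 2x. Remainder: x + 2.
Step 7: lead(x + 2) ÷ lead(D) = x ÷ −x = −1. Subtract (−1)·D = x + 2. Remainder: 0.

R = [0], so D(x) is a factor of P(x). yes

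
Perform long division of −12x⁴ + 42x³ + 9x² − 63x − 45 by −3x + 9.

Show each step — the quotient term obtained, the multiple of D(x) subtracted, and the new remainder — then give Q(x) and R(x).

Step 1: lead(−12x⁴ + 42x³ + 9x² − 63x − 45) ÷ lead(D) = −12x⁴ ÷ −3x = 4x³. Subtract (4x³)·D = −12x⁴ + 36x³. Remainder: 6x³ + 9x² − 63x − 45.
Step 2: lead(6x³ + 9x² − 63x − 45) ÷ lead(D) = 6x³ ÷ −3x = −2x². Subtract (−2x²)·D = 6x³ − 18x². Remainder: 27x² − 63x − 45.
Step 3: lead(27x² − 63x − 45) ÷ lead(D) = 27x² ÷ −3x = −9x. Subtract (−9x)·D = 27x² − 81x. Remainder: 18x − 45.
Step 4: lead(18x − 45) ÷ lead(D) = 18x ÷ −3x = −6. Subtract (−6)·D = 18x − 54. Remainder: 9.

Q(x) = 4x³ − 2x² − 9x − 6; R(x) = 9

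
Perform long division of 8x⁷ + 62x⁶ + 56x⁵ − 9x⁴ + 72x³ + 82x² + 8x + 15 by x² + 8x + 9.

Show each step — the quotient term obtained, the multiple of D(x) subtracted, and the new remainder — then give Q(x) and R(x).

Step 1: lead(8x⁷ + 62x⁶ + 56x⁵ − 9x⁴ + 72x³ + 82x² + 8x + 15) ÷ lead(D) = 8x⁷ ÷ x² = 8x⁵. Subtract (8x⁵)·D = 8x⁷ + 64x⁶ + 72x⁵. Remainder: −2x⁶ − 16x⁵ − 9x⁴ + 72x³ + 82x² + 8x + 15.
Step 2: lead(−2x⁶ − 16x⁵ − 9x⁴ + 72x³ + 82x² + 8x + 15) ÷ lead(D) = −2x⁶ ÷ x² = −2x⁴. Subtract (−2x⁴)·D = −2x⁶ − 16x⁵ − 18x⁴. Remainder: 9x⁴ + 72x³ + 82x² + 8x + 15.
Step 3: lead(9x⁴ + 72x³ + 82x² + 8x + 15) ÷ lead(D) = 9x⁴ ÷ x² = 9x². Subtract (9x²)·D = 9x⁴ + 72x³ + 81x². Remainder: x² + 8x + 15.
Step 4: lead(x² + 8x + 15) ÷ lead(D) = x² ÷ x² = 1. Subtract (1)·D = x² + 8x + 9. Remainder: 6.

Q(x) = 8x⁵ − 2x⁴ + 9x² + 1; R(x) = 6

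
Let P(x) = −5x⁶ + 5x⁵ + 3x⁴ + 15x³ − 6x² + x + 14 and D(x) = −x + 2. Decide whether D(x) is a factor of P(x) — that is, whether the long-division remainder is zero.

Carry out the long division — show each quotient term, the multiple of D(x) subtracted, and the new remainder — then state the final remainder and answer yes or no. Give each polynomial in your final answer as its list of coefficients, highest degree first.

Step 1: lead(−5x⁶ + 5x⁵ + 3x⁴ + 15x³ − 6x² + x + 14) ÷ lead(D) = −5x⁶ ÷ −x = 5x⁵. Subtract (5x⁵)·D = −5x⁶ + 10x⁵. Remainder: −5x⁵ + 3x⁴ + 15x³ − 6x² + x + 14.
Step 2: lead(−5x⁵ + 3x⁴ + 15x³ − 6x² + x + 14) ÷ lead(D) = −5x⁵ ÷ −x = 5x⁴. Subtract (5x⁴)·D = −5x⁵ + 10x⁴. Remainder: −7x⁴ + 15x³ − 6x² + x + 14.
Step 3: lead(−7x⁴ + 15x³ − 6x² + x + 14) ÷ lead(D) = −7x⁴ ÷ −x = 7x³. Subtract (7x³)·D = −7x⁴ + 14x³. Remainder: x³ − 6x² + x + 14.
Step 4: lead(x³ − 6x² + x + 14) ÷ lead(D) = x³ ÷ −x = −x². Subtract (−x²)·D = x³ − 2x². Remainder: −4x² + x + 14.
Step 5: lead(−4x² + x + 14) ÷ lead(D) = −4x² ÷ −x = 4x. Subtract (4x)·D = −4x² + 8x. Remainder: −7x + 14.
Step 6: lead(−7x + 14) ÷ lead(D) = −7x ÷ −x = 7. Subtract (7)·D = −7x + 14. Remainder: 0.

R = [0], so D(x) is a factor of P(x). yes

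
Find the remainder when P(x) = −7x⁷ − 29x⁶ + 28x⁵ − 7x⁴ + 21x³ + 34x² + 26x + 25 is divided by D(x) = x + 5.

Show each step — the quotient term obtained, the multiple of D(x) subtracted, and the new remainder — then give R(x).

Step 1: lead(−7x⁷ − 29x⁶ + 28x⁵ − 7x⁴ + 21x³ + 34x² + 26x + 25) ÷ lead(D) = −7x⁷ ÷ x = −7x⁶. Subtract (−7x⁶)·D = −7x⁷ − 35x⁶. Remainder: 6x⁶ + 28x⁵ − 7x⁴ + 21x³ + 34x² + 26x + 25.
Step 2: lead(6x⁶ + 28x⁵ − 7x⁴ + 21x³ + 34x² + 26x + 25) ÷ lead(D) = 6x⁶ ÷ x = 6x⁵. Subtract (6x⁵)·D = 6x⁶ + 30x⁵. Remainder: −2x⁵ − 7x⁴ + 21x³ + 34x² + 26x + 25.
Step 3: lead(−2x⁵ − 7x⁴ + 21x³ + 34x² + 26x + 25) ÷ lead(D) = −2x⁵ ÷ x = −2x⁴. Subtract (−2x⁴)·D = −2x⁵ − 10x⁴. Remainder: 3x⁴ + 21x³ + 34x² + 26x + 25.
Step 4: lead(3x⁴ + 21x³ + 34x² + 26x + 25) ÷ lead(D) = 3x⁴ ÷ x = 3x³. Subtract (3x³)·D = 3x⁴ + 15x³. Remainder: 6x³ + 34x² + 26x + 25.
Step 5: lead(6x³ + 34x² + 26x + 25) ÷ lead(D) = 6x³ ÷ x = 6x². Subtract (6x²)·D = 6x³ + 30x². Remainder: 4x² + 26x + 25.
Step 6: lead(4x² + 26x + 25) ÷ lead(D) = 4x² ÷ x = 4x. Subtract (4x)·D = 4x² + 20x. Remainder: 6x + 25.
Step 7: lead(6x + 25) ÷ lead(D) = 6x ÷ x = 6. Subtract (6)·D = 6x + 30. Remainder: −5.

R(x) = −5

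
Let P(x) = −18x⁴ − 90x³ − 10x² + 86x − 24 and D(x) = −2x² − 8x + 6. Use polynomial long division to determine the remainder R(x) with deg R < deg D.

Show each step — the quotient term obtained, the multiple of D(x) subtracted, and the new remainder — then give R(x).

R(x) = 0

Step 1: lead(−18x⁴ − 90x³ − 10x² + 86x − 24) ÷ lead(D) = −18x⁴ ÷ −2x² = 9x². Subtract (9x²)·D = −18x⁴ − 72x³ + 54x². Remainder: −18x³ − 64x² + 86x − 24.
Step 2: lead(−18x³ − 64x² + 86x − 24) ÷ lead(D) = −18x³ ÷ −2x² = 9x. Subtract (9x)·D = −18x³ − 72x² + 54x. Remainder: 8x² + 32x − 24.
Step 3: lead(8x² + 32x − 24) ÷ lead(D) = 8x² ÷ −2x² = −4. Subtract (−4)·D = 8x² + 32x − 24. Remainder: 0.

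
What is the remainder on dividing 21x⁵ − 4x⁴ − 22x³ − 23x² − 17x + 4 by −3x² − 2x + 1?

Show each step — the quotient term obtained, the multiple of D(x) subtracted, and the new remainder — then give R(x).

Step 1: lead(21x⁵ − 4x⁴ − 22x³ − 23x² − 17x + 4) ÷ lead(D) = 21x⁵ ÷ −3x² = −7x³. Subtract (−7x³)·D = 21x⁵ + 14x⁴ − 7x³. Remainder: −18x⁴ − 15x³ − 23x² − 17x + 4.
Step 2: lead(−18x⁴ − 15x³ − 23x² − 17x + 4) ÷ lead(D) = −18x⁴ ÷ −3x² = 6x². Subtract (6x²)·D = −18x⁴ − 12x³ + 6x². Remainder: −3x³ − 29x² − 17x + 4.
Step 3: lead(−3x³ − 29x² − 17x + 4) ÷ lead(D) = −3x³ ÷ −3x² = x. Subtract (x)·D = −3x³ − 2x² + x. Remainder: −27x² − 18x + 4.
Step 4: lead(−27x² − 18x + 4) ÷ lead(D) = −27x² ÷ −3x² = 9. Subtract (9)·D = −27x² − 18x + 9. Remainder: −5.

R(x) = −5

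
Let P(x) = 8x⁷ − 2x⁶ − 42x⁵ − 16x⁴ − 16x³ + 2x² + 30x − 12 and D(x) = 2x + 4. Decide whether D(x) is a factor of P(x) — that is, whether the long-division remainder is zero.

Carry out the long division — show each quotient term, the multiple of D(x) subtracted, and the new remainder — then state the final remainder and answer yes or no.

R(x) = 0, so D(x) is a factor of P(x). yes

Step 1: lead(8x⁷ − 2x⁶ − 42x⁵ − 16x⁴ − 16x³ + 2x² + 30x − 12) ÷ lead(D) = 8x⁷ ÷ 2x = 4x⁶. Subtract (4x⁶)·D = 8x⁷ + 16x⁶. Remainder: −18x⁶ − 42x⁵ − 16x⁴ − 16x³ + 2x² + 30x − 12.
Step 2: lead(−18x⁶ − 42x⁵ − 16x⁴ − 16x³ + 2x² + 30x − 12) ÷ lead(D) = −18x⁶ ÷ 2x = −9x⁵. Subtract (−9x⁵)·D = −18x⁶ − 36x⁵. Remainder: −6x⁵ − 16x⁴ − 16x³ + 2x² + 30x − 12.
Step 3: lead(−6x⁵ − 16x⁴ − 16x³ + 2x² + 30x − 12) ÷ lead(D) = −6x⁵ ÷ 2x = −3x⁴. Subtract (−3x⁴)·D = −6x⁵ − 12x⁴. Remainder: −4x⁴ − 16x³ + 2x² + 30x − 12.
Step 4: lead(−4x⁴ − 16x³ + 2x² + 30x − 12) ÷ lead(D) = −4x⁴ ÷ 2x = −2x³. Subtract (−2x³)·D = −4x⁴ − 8x³. Remainder: −8x³ + 2x² + 30x − 12.
Step 5: lead(−8x³ + 2x² + 30x − 12) ÷ lead(D) = −8x³ ÷ 2x = −4x². Subtract (−4x²)·D = −8x³ − 16x². Remainder: 18x² + 30x − 12.
Step 6: lead(18x² + 30x − 12) ÷ lead(D) = 18x² ÷ 2x = 9x. Subtract (9x)·D = 18x² + 36x. Remainder: −6x − 12.
Step 7: lead(−6x − 12) ÷ lead(D) = −6x ÷ 2x = −3. Subtract (−3)·D = −6x − 12. Remainder: 0.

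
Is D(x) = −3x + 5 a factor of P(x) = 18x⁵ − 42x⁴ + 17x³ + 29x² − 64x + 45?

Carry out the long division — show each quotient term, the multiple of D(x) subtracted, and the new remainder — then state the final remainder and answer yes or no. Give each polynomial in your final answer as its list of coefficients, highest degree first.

Step 1: lead(18x⁵ − 42x⁴ + 17x³ + 29x² − 64x + 45) ÷ lead(D) = 18x⁵ ÷ −3x = −6x⁴. Subtract (−6x⁴)·D = 18x⁵ − 30x⁴. Remainder: −12x⁴ + 17x³ + 29x² − 64x + 45.
Step 2: lead(−12x⁴ + 17x³ + 29x² − 64x + 45) ÷ lead(D) = −12x⁴ ÷ −3x = 4x³. Subtract (4x³)·D = −12x⁴ + 20x³. Remainder: −3x³ + 29x² − 64x + 45.
Step 3: lead(−3x³ + 29x² − 64x + 45) ÷ lead(D) = −3x³ ÷ −3x = x². Subtract (x²)·D = −3x³ + 5x². Remainder: 24x² − 64x + 45.
Step 4: lead(24x² − 64x + 45) ÷ lead(D) = 24x² ÷ −3x = −8x. Subtract (−8x)·D = 24x² − 40x. Remainder: −24x + 45.
Step 5: lead(−24x + 45) ÷ lead(D) = −24x ÷ −3x = 8. Subtract (8)·D = −24x + 40. Remainder: 5.

R = [5], so D(x) is not a factor of P(x). no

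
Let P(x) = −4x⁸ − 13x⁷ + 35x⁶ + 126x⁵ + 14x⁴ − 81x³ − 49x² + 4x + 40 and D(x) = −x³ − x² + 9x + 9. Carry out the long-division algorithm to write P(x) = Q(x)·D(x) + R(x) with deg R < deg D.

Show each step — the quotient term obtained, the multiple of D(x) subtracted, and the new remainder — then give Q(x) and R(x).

Step 1: lead(−4x⁸ − 13x⁷ + 35x⁶ + 126x⁵ + 14x⁴ − 81x³ − 49x² + 4x + 40) ÷ lead(D) = −4x⁸ ÷ −x³ = 4x⁵. Subtract (4x⁵)·D = −4x⁸ − 4x⁷ + 36x⁶ + 36x⁵. Remainder: −9x⁷ − x⁶ + 90x⁵ + 14x⁴ − 81x³ − 49x² + 4x + 40.
Step 2: lead(−9x⁷ − x⁶ + 90x⁵ + 14x⁴ − 81x³ − 49x² + 4x + 40) ÷ lead(D) = −9x⁷ ÷ −x³ = 9x⁴. Subtract (9x⁴)·D = −9x⁷ − 9x⁶ + 81x⁵ + 81x⁴. Remainder: 8x⁶ + 9x⁵ − 67x⁴ − 81x³ − 49x² + 4x + 40.
Step 3: lead(8x⁶ + 9x⁵ − 67x⁴ − 81x³ − 49x² + 4x + 40) ÷ lead(D) = 8x⁶ ÷ −x³ = −8x³. Subtract (−8x³)·D = 8x⁶ + 8x⁵ − 72x⁴ − 72x³. Remainder: x⁵ + 5x⁴ − 9x³ − 49x² + 4x + 40.
Step 4: lead(x⁵ + 5x⁴ − 9x³ − 49x² + 4x + 40) ÷ lead(D) = x⁵ ÷ −x³ = −x². Subtract (−x²)·D = x⁵ + x⁴ − 9x³ − 9x². Remainder: 4x⁴ − 40x² + 4x + 40.
Step 5: lead(4x⁴ − 40x² + 4x + 40) ÷ lead(D) = 4x⁴ ÷ −x³ = −4x. Subtract (−4x)·D = 4x⁴ + 4x³ − 36x² − 36x. Remainder: −4x³ − 4x² + 40x + 40.
Step 6: lead(−4x³ − 4x² + 40x + 40) ÷ lead(D) = −4x³ ÷ −x³ = 4. Subtract (4)·D = −4x³ − 4x² + 36x + 36. Remainder: 4x + 4.

Q(x) = 4x⁵ + 9x⁴ − 8x³ − x² − 4x + 4; R(x) = 4x + 4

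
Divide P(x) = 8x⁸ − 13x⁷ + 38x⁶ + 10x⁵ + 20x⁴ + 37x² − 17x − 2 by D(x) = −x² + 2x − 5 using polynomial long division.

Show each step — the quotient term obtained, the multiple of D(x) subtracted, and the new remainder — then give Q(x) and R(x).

Q(x) = −8x⁶ − 3x⁵ − 4x⁴ − 3x³ − 6x² + 3x − 1; R(x) = −7

Step 1: lead(8x⁸ − 13x⁷ + 38x⁶ + 10x⁵ + 20x⁴ + 37x² − 17x − 2) ÷ lead(D) = 8x⁸ ÷ −x² = −8x⁶. Subtract (−8x⁶)·D = 8x⁸ − 16x⁷ + 40x⁶. Remainder: 3x⁷ − 2x⁶ + 10x⁵ + 20x⁴ + 37x² − 17x − 2.
Step 2: lead(3x⁷ − 2x⁶ + 10x⁵ + 20x⁴ + 37x² − 17x − 2) ÷ lead(D) = 3x⁷ ÷ −x² = −3x⁵. Subtract (−3x⁵)·D = 3x⁷ − 6x⁶ + 15x⁵. Remainder: 4x⁶ − 5x⁵ + 20x⁴ + 37x² − 17x − 2.
Step 3: lead(4x⁶ − 5x⁵ + 20x⁴ + 37x² − 17x − 2) ÷ lead(D) = 4x⁶ ÷ −x² = −4x⁴. Subtract (−4x⁴)·D = 4x⁶ − 8x⁵ + 20x⁴. Remainder: 3x⁵ + 37x² − 17x − 2.
Step 4: lead(3x⁵ + 37x² − 17x − 2) ÷ lead(D) = 3x⁵ ÷ −x² = −3x³. Subtract (−3x³)·D = 3x⁵ − 6x⁴ + 15x³. Remainder: 6x⁴ − 15x³ + 37x² − 17x − 2.
Step 5: lead(6x⁴ − 15x³ + 37x² − 17x − 2) ÷ lead(D) = 6x⁴ ÷ −x² = −6x². Subtract (−6x²)·D = 6x⁴ − 12x³ + 30x². Remainder: −3x³ + 7x² − 17x − 2.
Step 6: lead(−3x³ + 7x² − 17x − 2) ÷ lead(D) = −3x³ ÷ −x² = 3x. Subtract (3x)·D = −3x³ + 6x² − 15x. Remainder: x² − 2x − 2.
Step 7: lead(x² − 2x − 2) ÷ lead(D) = x² ÷ −x² = −1. Subtract (−1)·D = x² − 2x + 5. Remainder: −7.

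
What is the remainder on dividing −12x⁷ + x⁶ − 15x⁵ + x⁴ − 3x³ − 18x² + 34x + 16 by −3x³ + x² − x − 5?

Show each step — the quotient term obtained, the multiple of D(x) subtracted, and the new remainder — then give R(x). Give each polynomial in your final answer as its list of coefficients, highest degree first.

R = [-4]

Step 1: lead(−12x⁷ + x⁶ − 15x⁵ + x⁴ − 3x³ − 18x² + 34x + 16) ÷ lead(D) = −12x⁷ ÷ −3x³ = 4x⁴. Subtract (4x⁴)·D = −12x⁷ + 4x⁶ − 4x⁵ − 20x⁴. Remainder: −3x⁶ − 11x⁵ + 21x⁴ − 3x³ − 18x² + 34x + 16.
Step 2: lead(−3x⁶ − 11x⁵ + 21x⁴ − 3x³ − 18x² + 34x + 16) ÷ lead(D) = −3x⁶ ÷ −3x³ = x³. Subtract (x³)·D = −3x⁶ + x⁵ − x⁴ − 5x³. Remainder: −12x⁵ + 22x⁴ + 2x³ − 18x² + 34x + 16.
Step 3: lead(−12x⁵ + 22x⁴ + 2x³ − 18x² + 34x + 16) ÷ lead(D) = −12x⁵ ÷ −3x³ = 4x². Subtract (4x²)·D = −12x⁵ + 4x⁴ − 4x³ − 20x². Remainder: 18x⁴ + 6x³ + 2x² + 34x + 16.
Step 4: lead(18x⁴ + 6x³ + 2x² + 34x + 16) ÷ lead(D) = 18x⁴ ÷ −3x³ = −6x. Subtract (−6x)·D = 18x⁴ − 6x³ + 6x² + 30x. Remainder: 12x³ − 4x² + 4x + 16.
Step 5: lead(12x³ − 4x² + 4x + 16) ÷ lead(D) = 12x³ ÷ −3x³ = −4. Subtract (−4)·D = 12x³ − 4x² + 4x + 20. Remainder: −4.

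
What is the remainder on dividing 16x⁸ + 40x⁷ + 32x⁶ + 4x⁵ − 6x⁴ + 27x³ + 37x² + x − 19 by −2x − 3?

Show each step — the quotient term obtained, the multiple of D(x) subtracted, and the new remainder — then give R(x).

Step 1: lead(16x⁸ + 40x⁷ + 32x⁶ + 4x⁵ − 6x⁴ + 27x³ + 37x² + x − 19) ÷ lead(D) = 16x⁸ ÷ −2x = −8x⁷. Subtract (−8x⁷)·D = 16x⁸ + 24x⁷. Remainder: 16x⁷ + 32x⁶ + 4x⁵ − 6x⁴ + 27x³ + 37x² + x − 19.
Step 2: lead(16x⁷ + 32x⁶ + 4x⁵ − 6x⁴ + 27x³ + 37x² + x − 19) ÷ lead(D) = 16x⁷ ÷ −2x = −8x⁶. Subtract (−8x⁶)·D = 16x⁷ + 24x⁶. Remainder: 8x⁶ + 4x⁵ − 6x⁴ + 27x³ + 37x² + x − 19.
Step 3: lead(8x⁶ + 4x⁵ − 6x⁴ + 27x³ + 37x² + x − 19) ÷ lead(D) = 8x⁶ ÷ −2x = −4x⁵. Subtract (−4x⁵)·D = 8x⁶ + 12x⁵. Remainder: −8x⁵ − 6x⁴ + 27x³ + 37x² + x − 19.
Step 4: lead(−8x⁵ − 6x⁴ + 27x³ + 37x² + x − 19) ÷ lead(D) = −8x⁵ ÷ −2x = 4x⁴. Subtract (4x⁴)·D = −8x⁵ − 12x⁴. Remainder: 6x⁴ + 27x³ + 37x² + x − 19.
Step 5: lead(6x⁴ + 27x³ + 37x² + x − 19) ÷ lead(D) = 6x⁴ ÷ −2x = −3x³. Subtract (−3x³)·D = 6x⁴ + 9x³. Remainder: 18x³ + 37x² + x − 19.
Step 6: lead(18x³ + 37x² + x − 19) ÷ lead(D) = 18x³ ÷ −2x = −9x². Subtract (−9x²)·D = 18x³ + 27x². Remainder: 10x² + x − 19.
Step 7: lead(10x² + x − 19) ÷ lead(D) = 10x² ÷ −2x = −5x. Subtract (−5x)·D = 10x² + 15x. Remainder: −14x − 19.
Step 8: lead(−14x − 19) ÷ lead(D) = −14x ÷ −2x = 7. Subtract (7)·D = −14x − 21. Remainder: 2.

R(x) = 2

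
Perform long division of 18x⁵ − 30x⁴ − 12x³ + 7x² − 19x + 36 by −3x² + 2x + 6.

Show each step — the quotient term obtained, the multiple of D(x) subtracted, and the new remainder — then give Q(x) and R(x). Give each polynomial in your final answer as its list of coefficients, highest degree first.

Step 1: lead(18x⁵ − 30x⁴ − 12x³ + 7x² − 19x + 36) ÷ lead(D) = 18x⁵ ÷ −3x² = −6x³. Subtract (−6x³)·D = 18x⁵ − 12x⁴ − 36x³. Remainder: −18x⁴ + 24x³ + 7x² − 19x + 36.
Step 2: lead(−18x⁴ + 24x³ + 7x² − 19x + 36) ÷ lead(D) = −18x⁴ ÷ −3x² = 6x². Subtract (6x²)·D = −18x⁴ + 12x³ + 36x². Remainder: 12x³ − 29x² − 19x + 36.
Step 3: lead(12x³ − 29x² − 19x + 36) ÷ lead(D) = 12x³ ÷ −3x² = −4x. Subtract (−4x)·D = 12x³ − 8x² − 24x. Remainder: −21x² + 5x + 36.
Step 4: lead(−21x² + 5x + 36) ÷ lead(D) = −21x² ÷ −3x² = 7. Subtract (7)·D = −21x² + 14x + 42. Remainder: −9x − 6.

Q = [-6, 6, -4, 7]; R = [-9, -6]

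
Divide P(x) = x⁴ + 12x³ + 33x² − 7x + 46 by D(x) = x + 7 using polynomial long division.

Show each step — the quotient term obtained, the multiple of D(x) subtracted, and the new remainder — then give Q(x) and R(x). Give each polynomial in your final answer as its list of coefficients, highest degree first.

Q = [1, 5, -2, 7]; R = [-3]

Step 1: lead(x⁴ + 12x³ + 33x² − 7x + 46) ÷ lead(D) = x⁴ ÷ x = x³. Subtract (x³)·D = x⁴ + 7x³. Remainder: 5x³ + 33x² − 7x + 46.
Step 2: lead(5x³ + 33x² − 7x + 46) ÷ lead(D) = 5x³ ÷ x = 5x². Subtract (5x²)·D = 5x³ + 35x². Remainder: −2x² − 7x + 46.
Step 3: lead(−2x² − 7x + 46) ÷ lead(D) = −2x² ÷ x = −2x. Subtract (−2x)·D = −2x² − 14x. Remainder: 7x + 46.
Step 4: lead(7x + 46) ÷ lead(D) = 7x ÷ x = 7. Subtract (7)·D = 7x + 49. Remainder: −3.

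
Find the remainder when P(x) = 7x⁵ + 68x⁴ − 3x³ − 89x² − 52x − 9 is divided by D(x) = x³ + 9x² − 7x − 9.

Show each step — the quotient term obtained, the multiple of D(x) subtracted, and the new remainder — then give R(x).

Step 1: lead(7x⁵ + 68x⁴ − 3x³ − 89x² − 52x − 9) ÷ lead(D) = 7x⁵ ÷ x³ = 7x². Subtract (7x²)·D = 7x⁵ + 63x⁴ − 49x³ − 63x². Remainder: 5x⁴ + 46x³ − 26x² − 52x − 9.
Step 2: lead(5x⁴ + 46x³ − 26x² − 52x − 9) ÷ lead(D) = 5x⁴ ÷ x³ = 5x. Subtract (5x)·D = 5x⁴ + 45x³ − 35x² − 45x. Remainder: x³ + 9x² − 7x − 9.
Step 3: lead(x³ + 9x² − 7x − 9) ÷ lead(D) = x³ ÷ x³ = 1. Subtract (1)·D = x³ + 9x² − 7x − 9. Remainder: 0.

R(x) = 0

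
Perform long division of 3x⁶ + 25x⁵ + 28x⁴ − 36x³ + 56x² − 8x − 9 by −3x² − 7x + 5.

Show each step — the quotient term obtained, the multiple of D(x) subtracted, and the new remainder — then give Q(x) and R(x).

Q(x) = −x⁴ − 6x³ + 3x² − 5x − 2; R(x) = 3x + 1

Step 1: lead(3x⁶ + 25x⁵ + 28x⁴ − 36x³ + 56x² − 8x − 9) ÷ lead(D) = 3x⁶ ÷ −3x² = −x⁴. Subtract (−x⁴)·D = 3x⁶ + 7x⁵ − 5x⁴. Remainder: 18x⁵ + 33x⁴ − 36x³ + 56x² − 8x − 9.
Step 2: lead(18x⁵ + 33x⁴ − 36x³ + 56x² − 8x − 9) ÷ lead(D) = 18x⁵ ÷ −3x² = −6x³. Subtract (−6x³)·D = 18x⁵ + 42x⁴ − 30x³. Remainder: −9x⁴ − 6x³ + 56x² − 8x − 9.
Step 3: lead(−9x⁴ − 6x³ + 56x² − 8x − 9) ÷ lead(D) = −9x⁴ ÷ −3x² = 3x². Subtract (3x²)·D = −9x⁴ − 21x³ + 15x². Remainder: 15x³ + 41x² − 8x − 9.
Step 4: lead(15x³ + 41x² − 8x − 9) ÷ lead(D) = 15x³ ÷ −3x² = −5x. Subtract (−5x)·D = 15x³ + 35x² − 25x. Remainder: 6x² + 17x − 9.
Step 5: lead(6x² + 17x − 9) ÷ lead(D) = 6x² ÷ −3x² = −2. Subtract (−2)·D = 6x² + 14x − 10. Remainder: 3x + 1.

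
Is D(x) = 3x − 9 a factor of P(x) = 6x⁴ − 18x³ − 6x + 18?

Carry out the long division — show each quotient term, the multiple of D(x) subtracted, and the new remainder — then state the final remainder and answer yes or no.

R(x) = 0, so D(x) is a factor of P(x). yes

Step 1: lead(6x⁴ − 18x³ − 6x + 18) ÷ lead(D) = 6x⁴ ÷ 3x = 2x³. Subtract (2x³)·D = 6x⁴ − 18x³. Remainder: −6x + 18.
Step 2: lead(−6x + 18) ÷ lead(D) = −6x ÷ 3x = −2. Subtract (−2)·D = −6x + 18. Remainder: 0.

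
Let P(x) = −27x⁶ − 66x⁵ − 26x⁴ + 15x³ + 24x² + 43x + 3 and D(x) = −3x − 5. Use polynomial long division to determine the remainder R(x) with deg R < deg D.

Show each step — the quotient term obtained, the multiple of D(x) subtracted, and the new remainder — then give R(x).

Step 1: lead(−27x⁶ − 66x⁵ − 26x⁴ + 15x³ + 24x² + 43x + 3) ÷ lead(D) = −27x⁶ ÷ −3x = 9x⁵. Subtract (9x⁵)·D = −27x⁶ − 45x⁵. Remainder: −21x⁵ − 26x⁴ + 15x³ + 24x² + 43x + 3.
Step 2: lead(−21x⁵ − 26x⁴ + 15x³ + 24x² + 43x + 3) ÷ lead(D) = −21x⁵ ÷ −3x = 7x⁴. Subtract (7x⁴)·D = −21x⁵ − 35x⁴. Remainder: 9x⁴ + 15x³ + 24x² + 43x + 3.
Step 3: lead(9x⁴ + 15x³ + 24x² + 43x + 3) ÷ lead(D) = 9x⁴ ÷ −3x = −3x³. Subtract (−3x³)·D = 9x⁴ + 15x³. Remainder: 24x² + 43x + 3.
Step 4: lead(24x² + 43x + 3) ÷ lead(D) = 24x² ÷ −3x = −8x. Subtract (−8x)·D = 24x² + 40x. Remainder: 3x + 3.
Step 5: lead(3x + 3) ÷ lead(D) = 3x ÷ −3x = −1. Subtract (−1)·D = 3x + 5. Remainder: −2.

R(x) = −2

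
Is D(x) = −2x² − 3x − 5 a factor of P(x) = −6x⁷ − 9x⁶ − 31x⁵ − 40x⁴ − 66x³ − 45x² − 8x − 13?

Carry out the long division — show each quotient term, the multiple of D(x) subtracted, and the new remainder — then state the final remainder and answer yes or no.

Step 1: lead(−6x⁷ − 9x⁶ − 31x⁵ − 40x⁴ − 66x³ − 45x² − 8x − 13) ÷ lead(D) = −6x⁷ ÷ −2x² = 3x⁵. Subtract (3x⁵)·D = −6x⁷ − 9x⁶ − 15x⁵. Remainder: −16x⁵ − 40x⁴ − 66x³ − 45x² − 8x − 13.
Step 2: lead(−16x⁵ − 40x⁴ − 66x³ − 45x² − 8x − 13) ÷ lead(D) = −16x⁵ ÷ −2x² = 8x³. Subtract (8x³)·D = −16x⁵ − 24x⁴ − 40x³. Remainder: −16x⁴ − 26x³ − 45x² − 8x − 13.
Step 3: lead(−16x⁴ − 26x³ − 45x² − 8x − 13) ÷ lead(D) = −16x⁴ ÷ −2x² = 8x². Subtract (8x²)·D = −16x⁴ − 24x³ − 40x². Remainder: −2x³ − 5x² − 8x − 13.
Step 4: lead(−2x³ − 5x² − 8x − 13) ÷ lead(D) = −2x³ ÷ −2x² = x. Subtract (x)·D = −2x³ − 3x² − 5x. Remainder: −2x² − 3x − 13.
Step 5: lead(−2x² − 3x − 13) ÷ lead(D) = −2x² ÷ −2x² = 1. Subtract (1)·D = −2x² − 3x − 5. Remainder: −8.

R(x) = −8, so D(x) is not a factor of P(x). no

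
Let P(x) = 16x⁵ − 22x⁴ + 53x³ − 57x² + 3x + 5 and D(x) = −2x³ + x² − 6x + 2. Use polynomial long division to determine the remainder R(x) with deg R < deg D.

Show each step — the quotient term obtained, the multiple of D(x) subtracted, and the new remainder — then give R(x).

R(x) = −5x + 3

Step 1: lead(16x⁵ − 22x⁴ + 53x³ − 57x² + 3x + 5) ÷ lead(D) = 16x⁵ ÷ −2x³ = −8x². Subtract (−8x²)·D = 16x⁵ − 8x⁴ + 48x³ − 16x². Remainder: −14x⁴ + 5x³ − 41x² + 3x + 5.
Step 2: lead(−14x⁴ + 5x³ − 41x² + 3x + 5) ÷ lead(D) = −14x⁴ ÷ −2x³ = 7x. Subtract (7x)·D = −14x⁴ + 7x³ − 42x² + 14x. Remainder: −2x³ + x² − 11x + 5.
Step 3: lead(−2x³ + x² − 11x + 5) ÷ lead(D) = −2x³ ÷ −2x³ = 1. Subtract (1)·D = −2x³ + x² − 6x + 2. Remainder: −5x + 3.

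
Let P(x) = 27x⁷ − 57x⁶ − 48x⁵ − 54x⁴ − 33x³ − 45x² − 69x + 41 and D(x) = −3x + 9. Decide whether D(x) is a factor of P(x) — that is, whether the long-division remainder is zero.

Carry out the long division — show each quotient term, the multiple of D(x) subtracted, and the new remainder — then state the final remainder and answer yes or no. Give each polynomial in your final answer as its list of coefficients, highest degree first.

Step 1: lead(27x⁷ − 57x⁶ − 48x⁵ − 54x⁴ − 33x³ − 45x² − 69x + 41) ÷ lead(D) = 27x⁷ ÷ −3x = −9x⁶. Subtract (−9x⁶)·D = 27x⁷ − 81x⁶. Remainder: 24x⁶ − 48x⁵ − 54x⁴ − 33x³ − 45x² − 69x + 41.
Step 2: lead(24x⁶ − 48x⁵ − 54x⁴ − 33x³ − 45x² − 69x + 41) ÷ lead(D) = 24x⁶ ÷ −3x = −8x⁵. Subtract (−8x⁵)·D = 24x⁶ − 72x⁵. Remainder: 24x⁵ − 54x⁴ − 33x³ − 45x² − 69x + 41.
Step 3: lead(24x⁵ − 54x⁴ − 33x³ − 45x² − 69x + 41) ÷ lead(D) = 24x⁵ ÷ −3x = −8x⁴. Subtract (−8x⁴)·D = 24x⁵ − 72x⁴. Remainder: 18x⁴ − 33x³ − 45x² − 69x + 41.
Step 4: lead(18x⁴ − 33x³ − 45x² − 69x + 41) ÷ lead(D) = 18x⁴ ÷ −3x = −6x³. Subtract (−6x³)·D = 18x⁴ − 54x³. Remainder: 21x³ − 45x² − 69x + 41.
Step 5: lead(21x³ − 45x² − 69x + 41) ÷ lead(D) = 21x³ ÷ −3x = −7x². Subtract (−7x²)·D = 21x³ − 63x². Remainder: 18x² − 69x + 41.
Step 6: lead(18x² − 69x + 41) ÷ lead(D) = 18x² ÷ −3x = −6x. Subtract (−6x)·D = 18x² − 54x. Remainder: −15x + 41.
Step 7: lead(−15x + 41) ÷ lead(D) = −15x ÷ −3x = 5. Subtract (5)·D = −15x + 45. Remainder: −4.

R = [-4], so D(x) is not a factor of P(x). no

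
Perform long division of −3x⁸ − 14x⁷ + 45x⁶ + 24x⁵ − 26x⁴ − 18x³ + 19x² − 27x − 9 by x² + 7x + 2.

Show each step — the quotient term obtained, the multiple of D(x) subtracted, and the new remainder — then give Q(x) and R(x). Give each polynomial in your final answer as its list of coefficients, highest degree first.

Q = [-3, 7, 2, -4, -2, 4, -5]; R = [1]

Step 1: lead(−3x⁸ − 14x⁷ + 45x⁶ + 24x⁵ − 26x⁴ − 18x³ + 19x² − 27x − 9) ÷ lead(D) = −3x⁸ ÷ x² = −3x⁶. Subtract (−3x⁶)·D = −3x⁸ − 21x⁷ − 6x⁶. Remainder: 7x⁷ + 51x⁶ + 24x⁵ − 26x⁴ − 18x³ + 19x² − 27x − 9.
Step 2: lead(7x⁷ + 51x⁶ + 24x⁵ − 26x⁴ − 18x³ + 19x² − 27x − 9) ÷ lead(D) = 7x⁷ ÷ x² = 7x⁵. Subtract (7x⁵)·D = 7x⁷ + 49x⁶ + 14x⁵. Remainder: 2x⁶ + 10x⁵ − 26x⁴ − 18x³ + 19x² − 27x − 9.
Step 3: lead(2x⁶ + 10x⁵ − 26x⁴ − 18x³ + 19x² − 27x − 9) ÷ lead(D) = 2x⁶ ÷ x² = 2x⁴. Subtract (2x⁴)·D = 2x⁶ + 14x⁵ + 4x⁴. Remainder: −4x⁵ − 30x⁴ − 18x³ + 19x² − 27x − 9.
Step 4: lead(−4x⁵ − 30x⁴ − 18x³ + 19x² − 27x − 9) ÷ lead(D) = −4x⁵ ÷ x² = −4x³. Subtract (−4x³)·D = −4x⁵ − 28x⁴ − 8x³. Remainder: −2x⁴ − 10x³ + 19x² − 27x − 9.
Step 5: lead(−2x⁴ − 10x³ + 19x² − 27x − 9) ÷ lead(D) = −2x⁴ ÷ x² = −2x². Subtract (−2x²)·D = −2x⁴ − 14x³ − 4x². Remainder: 4x³ + 23x² − 27x − 9.
Step 6: lead(4x³ + 23x² − 27x − 9) ÷ lead(D) = 4x³ ÷ x² = 4x. Subtract (4x)·D = 4x³ + 28x² + 8x. Remainder: −5x² − 35x − 9.
Step 7: lead(−5x² − 35x − 9) ÷ lead(D) = −5x² ÷ x² = −5. Subtract (−5)·D = −5x² − 35x − 10. Remainder: 1.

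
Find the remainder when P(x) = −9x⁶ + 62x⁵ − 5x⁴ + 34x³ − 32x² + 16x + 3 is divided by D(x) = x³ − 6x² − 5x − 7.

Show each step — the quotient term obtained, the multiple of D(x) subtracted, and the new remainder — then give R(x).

R(x) = 8x² − 3x − 4

Step 1: lead(−9x⁶ + 62x⁵ − 5x⁴ + 34x³ − 32x² + 16x + 3) ÷ lead(D) = −9x⁶ ÷ x³ = −9x³. Subtract (−9x³)·D = −9x⁶ + 54x⁵ + 45x⁴ + 63x³. Remainder: 8x⁵ − 50x⁴ − 29x³ − 32x² + 16x + 3.
Step 2: lead(8x⁵ − 50x⁴ − 29x³ − 32x² + 16x + 3) ÷ lead(D) = 8x⁵ ÷ x³ = 8x². Subtract (8x²)·D = 8x⁵ − 48x⁴ − 40x³ − 56x². Remainder: −2x⁴ + 11x³ + 24x² + 16x + 3.
Step 3: lead(−2x⁴ + 11x³ + 24x² + 16x + 3) ÷ lead(D) = −2x⁴ ÷ x³ = −2x. Subtract (−2x)·D = −2x⁴ + 12x³ + 10x² + 14x. Remainder: −x³ + 14x² + 2x + 3.
Step 4: lead(−x³ + 14x² + 2x + 3) ÷ lead(D) = −x³ ÷ x³ = −1. Subtract (−1)·D = −x³ + 6x² + 5x + 7. Remainder: 8x² − 3x − 4.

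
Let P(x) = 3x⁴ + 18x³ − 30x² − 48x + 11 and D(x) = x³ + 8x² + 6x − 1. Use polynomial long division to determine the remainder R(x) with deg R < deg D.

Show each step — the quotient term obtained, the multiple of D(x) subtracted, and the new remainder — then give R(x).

Step 1: lead(3x⁴ + 18x³ − 30x² − 48x + 11) ÷ lead(D) = 3x⁴ ÷ x³ = 3x. Subtract (3x)·D = 3x⁴ + 24x³ + 18x² − 3x. Remainder: −6x³ − 48x² − 45x + 11.
Step 2: lead(−6x³ − 48x² − 45x + 11) ÷ lead(D) = −6x³ ÷ x³ = −6. Subtract (−6)·D = −6x³ − 48x² − 36x + 6. Remainder: −9x + 5.

R(x) = −9x + 5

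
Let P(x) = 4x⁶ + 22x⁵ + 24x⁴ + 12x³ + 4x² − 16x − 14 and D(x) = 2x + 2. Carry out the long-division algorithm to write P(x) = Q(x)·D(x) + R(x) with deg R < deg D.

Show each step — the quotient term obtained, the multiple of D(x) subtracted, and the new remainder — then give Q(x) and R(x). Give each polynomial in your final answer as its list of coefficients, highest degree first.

Q = [2, 9, 3, 3, -1, -7]; R = [0]

Step 1: lead(4x⁶ + 22x⁵ + 24x⁴ + 12x³ + 4x² − 16x − 14) ÷ lead(D) = 4x⁶ ÷ 2x = 2x⁵. Subtract (2x⁵)·D = 4x⁶ + 4x⁵. Remainder: 18x⁵ + 24x⁴ + 12x³ + 4x² − 16x − 14.
Step 2: lead(18x⁵ + 24x⁴ + 12x³ + 4x² − 16x − 14) ÷ lead(D) = 18x⁵ ÷ 2x = 9x⁴. Subtract (9x⁴)·D = 18x⁵ + 18x⁴. Remainder: 6x⁴ + 12x³ + 4x² − 16x − 14.
Step 3: lead(6x⁴ + 12x³ + 4x² − 16x − 14) ÷ lead(D) = 6x⁴ ÷ 2x = 3x³. Subtract (3x³)·D = 6x⁴ + 6x³. Remainder: 6x³ + 4x² − 16x − 14.
Step 4: lead(6x³ + 4x² − 16x − 14) ÷ lead(D) = 6x³ ÷ 2x = 3x². Subtract (3x²)·D = 6x³ + 6x². Remainder: −2x² − 16x − 14.
Step 5: lead(−2x² − 16x − 14) ÷ lead(D) = −2x² ÷ 2x = −x. Subtract (−x)·D = −2x² − 2x. Remainder: −14x − 14.
Step 6: lead(−14x − 14) ÷ lead(D) = −14x ÷ 2x = −7. Subtract (−7)·D = −14x − 14. Remainder: 0.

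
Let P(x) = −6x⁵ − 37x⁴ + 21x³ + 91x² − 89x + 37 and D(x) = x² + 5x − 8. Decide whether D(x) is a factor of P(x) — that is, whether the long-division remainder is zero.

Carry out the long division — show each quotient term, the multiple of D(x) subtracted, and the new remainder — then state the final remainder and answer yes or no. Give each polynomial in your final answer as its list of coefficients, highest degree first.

Step 1: lead(−6x⁵ − 37x⁴ + 21x³ + 91x² − 89x + 37) ÷ lead(D) = −6x⁵ ÷ x² = −6x³. Subtract (−6x³)·D = −6x⁵ − 30x⁴ + 48x³. Remainder: −7x⁴ − 27x³ + 91x² − 89x + 37.
Step 2: lead(−7x⁴ − 27x³ + 91x² − 89x + 37) ÷ lead(D) = −7x⁴ ÷ x² = −7x². Subtract (−7x²)·D = −7x⁴ − 35x³ + 56x². Remainder: 8x³ + 35x² − 89x + 37.
Step 3: lead(8x³ + 35x² − 89x + 37) ÷ lead(D) = 8x³ ÷ x² = 8x. Subtract (8x)·D = 8x³ + 40x² − 64x. Remainder: −5x² − 25x + 37.
Step 4: lead(−5x² − 25x + 37) ÷ lead(D) = −5x² ÷ x² = −5. Subtract (−5)·D = −5x² − 25x + 40. Remainder: −3.

R = [-3], so D(x) is not a factor of P(x). no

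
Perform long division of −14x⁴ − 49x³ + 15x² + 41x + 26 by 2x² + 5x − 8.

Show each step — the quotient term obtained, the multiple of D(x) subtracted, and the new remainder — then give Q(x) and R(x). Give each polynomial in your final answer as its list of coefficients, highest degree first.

Q = [-7, -7, -3]; R = [2]

Step 1: lead(−14x⁴ − 49x³ + 15x² + 41x + 26) ÷ lead(D) = −14x⁴ ÷ 2x² = −7x². Subtract (−7x²)·D = −14x⁴ − 35x³ + 56x². Remainder: −14x³ − 41x² + 41x + 26.
Step 2: lead(−14x³ − 41x² + 41x + 26) ÷ lead(D) = −14x³ ÷ 2x² = −7x. Subtract (−7x)·D = −14x³ − 35x² + 56x. Remainder: −6x² − 15x + 26.
Step 3: lead(−6x² − 15x + 26) ÷ lead(D) = −6x² ÷ 2x² = −3. Subtract (−3)·D = −6x² − 15x + 24. Remainder: 2.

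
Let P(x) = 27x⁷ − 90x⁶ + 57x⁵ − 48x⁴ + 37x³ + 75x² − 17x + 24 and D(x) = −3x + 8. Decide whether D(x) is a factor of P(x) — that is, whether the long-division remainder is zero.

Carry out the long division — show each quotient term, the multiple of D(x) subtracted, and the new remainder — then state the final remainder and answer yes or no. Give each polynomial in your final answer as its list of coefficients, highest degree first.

Step 1: lead(27x⁷ − 90x⁶ + 57x⁵ − 48x⁴ + 37x³ + 75x² − 17x + 24) ÷ lead(D) = 27x⁷ ÷ −3x = −9x⁶. Subtract (−9x⁶)·D = 27x⁷ − 72x⁶. Remainder: −18x⁶ + 57x⁵ − 48x⁴ + 37x³ + 75x² − 17x + 24.
Step 2: lead(−18x⁶ + 57x⁵ − 48x⁴ + 37x³ + 75x² − 17x + 24) ÷ lead(D) = −18x⁶ ÷ −3x = 6x⁵. Subtract (6x⁵)·D = −18x⁶ + 48x⁵. Remainder: 9x⁵ − 48x⁴ + 37x³ + 75x² − 17x + 24.
Step 3: lead(9x⁵ − 48x⁴ + 37x³ + 75x² − 17x + 24) ÷ lead(D) = 9x⁵ ÷ −3x = −3x⁴. Subtract (−3x⁴)·D = 9x⁵ − 24x⁴. Remainder: −24x⁴ + 37x³ + 75x² − 17x + 24.
Step 4: lead(−24x⁴ + 37x³ + 75x² − 17x + 24) ÷ lead(D) = −24x⁴ ÷ −3x = 8x³. Subtract (8x³)·D = −24x⁴ + 64x³. Remainder: −27x³ + 75x² − 17x + 24.
Step 5: lead(−27x³ + 75x² − 17x + 24) ÷ lead(D) = −27x³ ÷ −3x = 9x². Subtract (9x²)·D = −27x³ + 72x². Remainder: 3x² − 17x + 24.
Step 6: lead(3x² − 17x + 24) ÷ lead(D) = 3x² ÷ −3x = −x. Subtract (−x)·D = 3x² − 8x. Remainder: −9x + 24.
Step 7: lead(−9x + 24) ÷ lead(D) = −9x ÷ −3x = 3. Subtract (3)·D = −9x + 24. Remainder: 0.

R = [0], so D(x) is a factor of P(x). yes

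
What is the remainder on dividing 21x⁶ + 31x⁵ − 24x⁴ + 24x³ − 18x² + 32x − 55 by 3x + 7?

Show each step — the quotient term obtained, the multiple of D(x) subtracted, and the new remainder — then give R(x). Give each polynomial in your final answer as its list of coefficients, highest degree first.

Step 1: lead(21x⁶ + 31x⁵ − 24x⁴ + 24x³ − 18x² + 32x − 55) ÷ lead(D) = 21x⁶ ÷ 3x = 7x⁵. Subtract (7x⁵)·D = 21x⁶ + 49x⁵. Remainder: −18x⁵ − 24x⁴ + 24x³ − 18x² + 32x − 55.
Step 2: lead(−18x⁵ − 24x⁴ + 24x³ − 18x² + 32x − 55) ÷ lead(D) = −18x⁵ ÷ 3x = −6x⁴. Subtract (−6x⁴)·D = −18x⁵ − 42x⁴. Remainder: 18x⁴ + 24x³ − 18x² + 32x − 55.
Step 3: lead(18x⁴ + 24x³ − 18x² + 32x − 55) ÷ lead(D) = 18x⁴ ÷ 3x = 6x³. Subtract (6x³)·D = 18x⁴ + 42x³. Remainder: −18x³ − 18x² + 32x − 55.
Step 4: lead(−18x³ − 18x² + 32x − 55) ÷ lead(D) = −18x³ ÷ 3x = −6x². Subtract (−6x²)·D = −18x³ − 42x². Remainder: 24x² + 32x − 55.
Step 5: lead(24x² + 32x − 55) ÷ lead(D) = 24x² ÷ 3x = 8x. Subtract (8x)·D = 24x² + 56x. Remainder: −24x − 55.
Step 6: lead(−24x − 55) ÷ lead(D) = −24x ÷ 3x = −8. Subtract (−8)·D = −24x − 56. Remainder: 1.

R = [1]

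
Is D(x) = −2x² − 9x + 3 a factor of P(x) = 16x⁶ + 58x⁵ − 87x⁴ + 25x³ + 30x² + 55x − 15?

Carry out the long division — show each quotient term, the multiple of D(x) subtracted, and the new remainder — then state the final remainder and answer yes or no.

R(x) = 7x + 3, so D(x) is not a factor of P(x). no

Step 1: lead(16x⁶ + 58x⁵ − 87x⁴ + 25x³ + 30x² + 55x − 15) ÷ lead(D) = 16x⁶ ÷ −2x² = −8x⁴. Subtract (−8x⁴)·D = 16x⁶ + 72x⁵ − 24x⁴. Remainder: −14x⁵ − 63x⁴ + 25x³ + 30x² + 55x − 15.
Step 2: lead(−14x⁵ − 63x⁴ + 25x³ + 30x² + 55x − 15) ÷ lead(D) = −14x⁵ ÷ −2x² = 7x³. Subtract (7x³)·D = −14x⁵ − 63x⁴ + 21x³. Remainder: 4x³ + 30x² + 55x − 15.
Step 3: lead(4x³ + 30x² + 55x − 15) ÷ lead(D) = 4x³ ÷ −2x² = −2x. Subtract (−2x)·D = 4x³ + 18x² − 6x. Remainder: 12x² + 61x − 15.
Step 4: lead(12x² + 61x − 15) ÷ lead(D) = 12x² ÷ −2x² = −6. Subtract (−6)·D = 12x² + 54x − 18. Remainder: 7x + 3.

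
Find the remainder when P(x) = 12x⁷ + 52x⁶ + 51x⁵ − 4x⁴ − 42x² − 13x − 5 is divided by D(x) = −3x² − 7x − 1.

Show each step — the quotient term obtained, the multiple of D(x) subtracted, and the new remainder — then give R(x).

R(x) = −4

Step 1: lead(12x⁷ + 52x⁶ + 51x⁵ − 4x⁴ − 42x² − 13x − 5) ÷ lead(D) = 12x⁷ ÷ −3x² = −4x⁵. Subtract (−4x⁵)·D = 12x⁷ + 28x⁶ + 4x⁵. Remainder: 24x⁶ + 47x⁵ − 4x⁴ − 42x² − 13x − 5.
Step 2: lead(24x⁶ + 47x⁵ − 4x⁴ − 42x² − 13x − 5) ÷ lead(D) = 24x⁶ ÷ −3x² = −8x⁴. Subtract (−8x⁴)·D = 24x⁶ + 56x⁵ + 8x⁴. Remainder: −9x⁵ − 12x⁴ − 42x² − 13x − 5.
Step 3: lead(−9x⁵ − 12x⁴ − 42x² − 13x − 5) ÷ lead(D) = −9x⁵ ÷ −3x² = 3x³. Subtract (3x³)·D = −9x⁵ − 21x⁴ − 3x³. Remainder: 9x⁴ + 3x³ − 42x² − 13x − 5.
Step 4: lead(9x⁴ + 3x³ − 42x² − 13x − 5) ÷ lead(D) = 9x⁴ ÷ −3x² = −3x². Subtract (−3x²)·D = 9x⁴ + 21x³ + 3x². Remainder: −18x³ − 45x² − 13x − 5.
Step 5: lead(−18x³ − 45x² − 13x − 5) ÷ lead(D) = −18x³ ÷ −3x² = 6x. Subtract (6x)·D = −18x³ − 42x² − 6x. Remainder: −3x² − 7x − 5.
Step 6: lead(−3x² − 7x − 5) ÷ lead(D) = −3x² ÷ −3x² = 1. Subtract (1)·D = −3x² − 7x − 1. Remainder: −4.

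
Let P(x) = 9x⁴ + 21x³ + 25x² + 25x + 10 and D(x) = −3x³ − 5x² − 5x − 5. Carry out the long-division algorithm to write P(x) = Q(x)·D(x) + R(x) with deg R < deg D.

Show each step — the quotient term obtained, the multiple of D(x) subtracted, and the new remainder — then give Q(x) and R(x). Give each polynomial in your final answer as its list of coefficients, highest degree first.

Q = [-3, -2]; R = [0]

Step 1: lead(9x⁴ + 21x³ + 25x² + 25x + 10) ÷ lead(D) = 9x⁴ ÷ −3x³ = −3x. Subtract (−3x)·D = 9x⁴ + 15x³ + 15x² + 15x. Remainder: 6x³ + 10x² + 10x + 10.
Step 2: lead(6x³ + 10x² + 10x + 10) ÷ lead(D) = 6x³ ÷ −3x³ = −2. Subtract (−2)·D = 6x³ + 10x² + 10x + 10. Remainder: 0.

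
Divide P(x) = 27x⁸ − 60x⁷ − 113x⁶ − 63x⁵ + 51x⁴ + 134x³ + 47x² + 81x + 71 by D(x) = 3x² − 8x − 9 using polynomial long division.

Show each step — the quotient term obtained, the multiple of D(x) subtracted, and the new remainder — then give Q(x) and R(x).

Q(x) = 9x⁶ + 4x⁵ − 9x³ − 7x² − x − 8; R(x) = 8x − 1

Step 1: lead(27x⁸ − 60x⁷ − 113x⁶ − 63x⁵ + 51x⁴ + 134x³ + 47x² + 81x + 71) ÷ lead(D) = 27x⁸ ÷ 3x² = 9x⁶. Subtract (9x⁶)·D = 27x⁸ − 72x⁷ − 81x⁶. Remainder: 12x⁷ − 32x⁶ − 63x⁵ + 51x⁴ + 134x³ + 47x² + 81x + 71.
Step 2: lead(12x⁷ − 32x⁶ − 63x⁵ + 51x⁴ + 134x³ + 47x² + 81x + 71) ÷ lead(D) = 12x⁷ ÷ 3x² = 4x⁵. Subtract (4x⁵)·D = 12x⁷ − 32x⁶ − 36x⁵. Remainder: −27x⁵ + 51x⁴ + 134x³ + 47x² + 81x + 71.
Step 3: lead(−27x⁵ + 51x⁴ + 134x³ + 47x² + 81x + 71) ÷ lead(D) = −27x⁵ ÷ 3x² = −9x³. Subtract (−9x³)·D = −27x⁵ + 72x⁴ + 81x³. Remainder: −21x⁴ + 53x³ + 47x² + 81x + 71.
Step 4: lead(−21x⁴ + 53x³ + 47x² + 81x + 71) ÷ lead(D) = −21x⁴ ÷ 3x² = −7x². Subtract (−7x²)·D = −21x⁴ + 56x³ + 63x². Remainder: −3x³ − 16x² + 81x + 71.
Step 5: lead(−3x³ − 16x² + 81x + 71) ÷ lead(D) = −3x³ ÷ 3x² = −x. Subtract (−x)·D = −3x³ + 8x² + 9x. Remainder: −24x² + 72x + 71.
Step 6: lead(−24x² + 72x + 71) ÷ lead(D) = −24x² ÷ 3x² = −8. Subtract (−8)·D = −24x² + 64x + 72. Remainder: 8x − 1.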